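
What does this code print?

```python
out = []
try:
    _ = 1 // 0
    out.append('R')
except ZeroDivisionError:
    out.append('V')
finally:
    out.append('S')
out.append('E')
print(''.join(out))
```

Execution trace: 'V' (except ZeroDivisionError) → 'S' (finally) → 'E' (after the try/except). Output: VSE

Answer: VSE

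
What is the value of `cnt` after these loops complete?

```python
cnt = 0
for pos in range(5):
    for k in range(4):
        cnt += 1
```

5 * 4 = 20
`cnt` takes the values: 0 → 1 → 2 → 3 → 4 → 5 → 6 → 7 → 8 → 9 → 10 → 11 → 12 → 13 → 14 → 15 → 16 → 17 → 18 → 19 → 20

Answer: 20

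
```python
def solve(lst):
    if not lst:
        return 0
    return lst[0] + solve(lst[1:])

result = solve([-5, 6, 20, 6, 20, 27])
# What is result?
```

(-5) + 6 + 20 + 6 + 20 + 27 + 0 = 74

Answer: 74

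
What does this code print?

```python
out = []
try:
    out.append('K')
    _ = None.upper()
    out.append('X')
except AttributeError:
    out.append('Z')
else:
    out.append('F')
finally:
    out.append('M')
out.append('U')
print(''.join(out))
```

Execution trace: 'K' (try body) → 'Z' (except AttributeError) → 'M' (finally) → 'U' (after the try/except). Output: KZMU

Answer: KZMU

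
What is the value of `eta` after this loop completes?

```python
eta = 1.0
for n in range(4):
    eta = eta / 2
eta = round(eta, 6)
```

Halving LR 4 times: 1 / 2^4
`eta` takes the values: 1.0 → 0.5 → 0.25 → 0.125 → 0.0625

Answer: 0.0625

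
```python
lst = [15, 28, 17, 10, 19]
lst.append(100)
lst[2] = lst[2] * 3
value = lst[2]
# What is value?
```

Trace:
`lst = [15, 28, 17, 10, 19]` → lst = [15, 28, 17, 10, 19]
`lst.append(100)` → lst = [15, 28, 17, 10, 19, 100]
`lst[2] = lst[2] * 3` → lst = [15, 28, 51, 10, 19, 100]
`value = lst[2]` → value = 51
So value = 51

Answer: 51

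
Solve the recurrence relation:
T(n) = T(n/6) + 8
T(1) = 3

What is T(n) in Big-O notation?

Each step divides n by 6 and adds 8. After log_6(n) steps we reach T(1)=3. So T(n) = 8·log_6(n) + 3 = O(log n).

Answer: O(log n)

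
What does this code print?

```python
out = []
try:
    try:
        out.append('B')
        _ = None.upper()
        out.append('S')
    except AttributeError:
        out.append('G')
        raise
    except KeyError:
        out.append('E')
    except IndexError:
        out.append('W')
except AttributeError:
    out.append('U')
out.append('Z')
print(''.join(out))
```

Execution trace: 'B' (inner try body) → 'G' (inner except AttributeError) → 'U' (outer except AttributeError) → 'Z' (after the try/except). Output: BGUZ

Answer: BGUZ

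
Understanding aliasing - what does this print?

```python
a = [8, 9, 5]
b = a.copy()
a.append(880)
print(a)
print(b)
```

Key concept: list.copy() creates independent copy.
Step by step:
`a = [8, 9, 5]` → a = [8, 9, 5]
`b = a.copy()` → b = [8, 9, 5]
`a.append(880)` → a = [8, 9, 5, 880]
`print(a)` → prints [8, 9, 5, 880]
`print(b)` → prints [8, 9, 5]

Answer:
[8, 9, 5, 880]
[8, 9, 5]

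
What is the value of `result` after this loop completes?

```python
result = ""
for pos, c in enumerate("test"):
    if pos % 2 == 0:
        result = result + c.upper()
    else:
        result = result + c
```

Uppercase even positions in 'test'
`result` takes the values: "" → "T" → "Te" → "TeS" → "TeSt"

Answer: "TeSt"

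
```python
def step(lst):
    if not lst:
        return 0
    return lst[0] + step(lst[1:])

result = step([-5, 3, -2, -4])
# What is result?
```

(-5) + 3 + (-2) + (-4) + 0 = -8

Answer: -8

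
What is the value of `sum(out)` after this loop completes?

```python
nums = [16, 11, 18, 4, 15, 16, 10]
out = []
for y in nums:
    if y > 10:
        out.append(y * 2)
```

Sum of doubled values > 10
`out` takes the values: [] → [32] → [32, 22] → [32, 22, 36] → [32, 22, 36, 30] → [32, 22, 36, 30, 32]
So `sum(out)` = 152

Answer: 152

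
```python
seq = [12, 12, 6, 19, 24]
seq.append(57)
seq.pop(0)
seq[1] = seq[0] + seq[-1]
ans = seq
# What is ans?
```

Trace:
`seq = [12, 12, 6, 19, 24]` → seq = [12, 12, 6, 19, 24]
`seq.append(57)` → seq = [12, 12, 6, 19, 24, 57]
`seq.pop(0)` → seq = [12, 6, 19, 24, 57]
`seq[1] = seq[0] + seq[-1]` → seq = [12, 69, 19, 24, 57]
`ans = seq` → ans = [12, 69, 19, 24, 57]
So ans = [12, 69, 19, 24, 57]

Answer: [12, 69, 19, 24, 57]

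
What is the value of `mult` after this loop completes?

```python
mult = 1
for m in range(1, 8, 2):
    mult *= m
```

Product of 1, 3, 5, ... up to 7
`mult` takes the values: 1 → 3 → 15 → 105

Answer: 105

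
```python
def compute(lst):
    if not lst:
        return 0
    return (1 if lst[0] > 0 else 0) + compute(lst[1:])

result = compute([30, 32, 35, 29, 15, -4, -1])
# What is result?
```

Count of positive elements in [30, 32, 35, 29, 15, -4, -1] = 5

Answer: 5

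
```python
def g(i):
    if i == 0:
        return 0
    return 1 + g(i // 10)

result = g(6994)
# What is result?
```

Count of digits of 6994: 4

Answer: 4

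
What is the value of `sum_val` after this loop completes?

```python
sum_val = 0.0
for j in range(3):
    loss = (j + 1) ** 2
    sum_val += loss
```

Sum of squared losses 1² + 2² + ... + 3²
`sum_val` takes the values: 0.0 → 1.0 → 5.0 → 14.0

Answer: 14.0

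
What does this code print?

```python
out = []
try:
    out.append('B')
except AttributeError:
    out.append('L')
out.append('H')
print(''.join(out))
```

Execution trace: 'B' (try body, no exception) → 'H' (after the try/except). Output: BH

Answer: BH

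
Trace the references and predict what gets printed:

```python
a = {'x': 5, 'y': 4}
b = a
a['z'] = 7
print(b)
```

Key concept: dict aliasing.
Step by step:
`a = {'x': 5, 'y': 4}` → a = {'x': 5, 'y': 4}
`b = a` → b = {'x': 5, 'y': 4} (same object as a)
`a['z'] = 7` → a = {'x': 5, 'y': 4, 'z': 7} (same object as b); b = {'x': 5, 'y': 4, 'z': 7} (same object as a)
`print(b)` → prints {'x': 5, 'y': 4, 'z': 7}

Answer: {'x': 5, 'y': 4, 'z': 7}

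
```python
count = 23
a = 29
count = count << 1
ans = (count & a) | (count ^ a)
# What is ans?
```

Trace:
`count = 23` → count = 23
`a = 29` → a = 29
`count = count << 1` → count = 46
`ans = (count & a) | (count ^ a)` → ans = 63
So ans = 63

Answer: 63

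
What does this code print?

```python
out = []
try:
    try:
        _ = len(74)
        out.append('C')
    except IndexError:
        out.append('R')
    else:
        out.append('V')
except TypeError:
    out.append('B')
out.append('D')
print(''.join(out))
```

Execution trace: 'B' (outer except TypeError) → 'D' (after the try/except). Output: BD

Answer: BD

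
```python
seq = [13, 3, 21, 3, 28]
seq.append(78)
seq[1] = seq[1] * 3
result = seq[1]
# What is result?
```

Trace:
`seq = [13, 3, 21, 3, 28]` → seq = [13, 3, 21, 3, 28]
`seq.append(78)` → seq = [13, 3, 21, 3, 28, 78]
`seq[1] = seq[1] * 3` → seq = [13, 9, 21, 3, 28, 78]
`result = seq[1]` → result = 9
So result = 9

Answer: 9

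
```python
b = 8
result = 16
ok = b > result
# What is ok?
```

Trace:
`b = 8` → b = 8
`result = 16` → result = 16
`ok = b > result` → ok = False
So ok = False

Answer: False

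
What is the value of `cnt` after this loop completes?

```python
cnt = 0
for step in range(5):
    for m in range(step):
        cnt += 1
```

Triangle number: 0+1+2+...+4
`cnt` takes the values: 0 → 1 → 2 → 3 → 4 → 5 → 6 → 7 → 8 → 9 → 10

Answer: 10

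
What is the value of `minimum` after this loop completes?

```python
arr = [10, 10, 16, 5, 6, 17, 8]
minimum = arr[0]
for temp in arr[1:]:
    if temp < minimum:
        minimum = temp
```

Minimum of [10, 10, 16, 5, 6, 17, 8]
`minimum` takes the values: 10 → 5

Answer: 5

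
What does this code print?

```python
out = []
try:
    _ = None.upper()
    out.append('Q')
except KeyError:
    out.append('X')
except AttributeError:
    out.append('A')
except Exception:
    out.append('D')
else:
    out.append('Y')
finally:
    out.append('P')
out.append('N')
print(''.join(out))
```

Execution trace: 'A' (except AttributeError) → 'P' (finally) → 'N' (after the try/except). Output: APN

Answer: APN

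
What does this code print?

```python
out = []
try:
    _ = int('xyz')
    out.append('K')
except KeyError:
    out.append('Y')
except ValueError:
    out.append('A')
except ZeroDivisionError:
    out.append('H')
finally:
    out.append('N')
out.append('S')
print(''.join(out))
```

Execution trace: 'A' (except ValueError) → 'N' (finally) → 'S' (after the try/except). Output: ANS

Answer: ANS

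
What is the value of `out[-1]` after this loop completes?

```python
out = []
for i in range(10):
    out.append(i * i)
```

Last element of squares 0 to 9
`out` takes the values: [] → [0] → [0, 1] → [0, 1, 4] → [0, 1, 4, 9] → [0, 1, 4, 9, 16] → [0, 1, 4, 9, 16, 25] → [0, 1, 4, 9, 16, 25, 36] → [0, 1, 4, 9, 16, 25, 36, 49] → [0, 1, 4, 9, 16, 25, 36, 49, 64] → [0, 1, 4, 9, 16, 25, 36, 49, 64, 81]
So `out[-1]` = 81

Answer: 81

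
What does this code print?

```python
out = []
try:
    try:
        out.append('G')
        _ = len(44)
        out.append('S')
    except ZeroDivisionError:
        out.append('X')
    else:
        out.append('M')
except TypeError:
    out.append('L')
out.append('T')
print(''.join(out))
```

Execution trace: 'G' (inner try body) → 'L' (outer except TypeError) → 'T' (after the try/except). Output: GLT

Answer: GLT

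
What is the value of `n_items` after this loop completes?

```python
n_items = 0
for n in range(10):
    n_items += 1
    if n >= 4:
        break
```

Loop breaks when n reaches 4, n_items is 5
`n_items` takes the values: 0 → 1 → 2 → 3 → 4 → 5

Answer: 5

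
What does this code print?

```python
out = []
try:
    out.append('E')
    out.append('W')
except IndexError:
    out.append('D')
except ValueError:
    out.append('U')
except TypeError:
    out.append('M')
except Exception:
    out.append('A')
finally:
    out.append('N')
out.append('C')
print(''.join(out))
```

Execution trace: 'E' (try body) → 'W' (try body, no exception) → 'N' (finally) → 'C' (after the try/except). Output: EWNC

Answer: EWNC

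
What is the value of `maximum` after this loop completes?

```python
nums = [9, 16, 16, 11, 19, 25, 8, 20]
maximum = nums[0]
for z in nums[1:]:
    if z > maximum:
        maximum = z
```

Maximum of [9, 16, 16, 11, 19, 25, 8, 20]
`maximum` takes the values: 9 → 16 → 19 → 25

Answer: 25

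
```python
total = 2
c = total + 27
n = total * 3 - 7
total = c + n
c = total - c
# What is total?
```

Trace:
`total = 2` → total = 2
`c = total + 27` → c = 29
`n = total * 3 - 7` → n = -1
`total = c + n` → total = 28
`c = total - c` → c = -1
So total = 28

Answer: 28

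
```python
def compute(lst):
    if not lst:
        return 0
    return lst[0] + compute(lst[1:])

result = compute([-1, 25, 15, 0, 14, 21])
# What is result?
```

(-1) + 25 + 15 + 0 + 14 + 21 + 0 = 74

Answer: 74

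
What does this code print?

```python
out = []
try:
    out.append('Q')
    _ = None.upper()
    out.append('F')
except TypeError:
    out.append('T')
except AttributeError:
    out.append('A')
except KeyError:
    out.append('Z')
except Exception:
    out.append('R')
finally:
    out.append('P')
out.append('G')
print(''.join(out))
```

Execution trace: 'Q' (try body) → 'A' (except AttributeError) → 'P' (finally) → 'G' (after the try/except). Output: QAPG

Answer: QAPG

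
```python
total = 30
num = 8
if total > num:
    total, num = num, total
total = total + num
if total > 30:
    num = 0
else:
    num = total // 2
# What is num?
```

Trace:
`total = 30` → total = 30
`num = 8` → num = 8
`if total > num: ...` → total > num is True → total = 8; num = 30
`total = total + num` → total = 38
`if total > 30: ...` → total > 30 is True → num = 0
So num = 0

Answer: 0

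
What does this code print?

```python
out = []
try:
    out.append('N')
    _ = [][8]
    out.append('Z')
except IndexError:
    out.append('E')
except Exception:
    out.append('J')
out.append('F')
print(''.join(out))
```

Execution trace: 'N' (try body) → 'E' (except IndexError) → 'F' (after the try/except). Output: NEF

Answer: NEF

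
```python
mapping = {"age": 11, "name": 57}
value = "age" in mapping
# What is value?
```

Trace:
`mapping = {"age": 11, "name": 57}` → mapping = {'age': 11, 'name': 57}
`value = "age" in mapping` → value = True
So value = True

Answer: True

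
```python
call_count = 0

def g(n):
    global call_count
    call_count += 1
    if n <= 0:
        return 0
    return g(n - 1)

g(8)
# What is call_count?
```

Linear recursion stepping by 1: 9 calls from n=8 down to ≤0.

Answer: 9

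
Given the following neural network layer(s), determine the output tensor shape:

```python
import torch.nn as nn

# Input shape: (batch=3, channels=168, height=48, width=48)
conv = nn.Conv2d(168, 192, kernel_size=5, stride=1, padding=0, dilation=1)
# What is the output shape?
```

Input: (3, 168, 48, 48) -> Output: (3, 192, 44, 44)

Answer: (3, 192, 44, 44)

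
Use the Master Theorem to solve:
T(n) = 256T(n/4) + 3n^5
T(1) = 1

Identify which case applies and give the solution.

a=256, b=4, f(n)=3n^5. log_4(256) = 4. Since c=5 > 4 and the regularity condition holds (256(n/4)^5 = (256/4^5)n^5 with 256/4^5 < 1), Case 3 applies: T(n) = Θ(f(n)) = O(n^5).

Answer: O(n^5) - Case 3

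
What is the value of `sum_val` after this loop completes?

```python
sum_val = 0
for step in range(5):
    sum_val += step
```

Sum of 0 to 4 = 10
`sum_val` takes the values: 0 → 1 → 3 → 6 → 10

Answer: 10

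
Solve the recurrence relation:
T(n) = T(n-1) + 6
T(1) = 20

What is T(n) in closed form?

Unrolling: T(n) = T(1) + 6·(n-1) = 20 + 6(n-1) = 6n + 14.

Answer: T(n) = 6n + 14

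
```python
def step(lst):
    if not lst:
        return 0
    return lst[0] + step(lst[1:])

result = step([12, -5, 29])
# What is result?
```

12 + (-5) + 29 + 0 = 36

Answer: 36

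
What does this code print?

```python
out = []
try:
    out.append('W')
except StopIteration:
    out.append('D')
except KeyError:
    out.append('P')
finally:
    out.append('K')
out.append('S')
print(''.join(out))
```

Execution trace: 'W' (try body, no exception) → 'K' (finally) → 'S' (after the try/except). Output: WKS

Answer: WKS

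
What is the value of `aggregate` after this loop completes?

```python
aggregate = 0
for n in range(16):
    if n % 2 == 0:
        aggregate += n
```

Sum of even numbers 0 to 15
`aggregate` takes the values: 0 → 2 → 6 → 12 → 20 → 30 → 42 → 56

Answer: 56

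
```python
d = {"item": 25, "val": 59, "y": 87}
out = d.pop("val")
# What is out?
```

Trace:
`d = {"item": 25, "val": 59, "y": 87}` → d = {'item': 25, 'val': 59, 'y': 87}
`out = d.pop("val")` → d = {'item': 25, 'y': 87}; out = 59
So out = 59

Answer: 59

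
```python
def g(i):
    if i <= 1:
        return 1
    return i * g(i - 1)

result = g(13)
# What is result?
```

g(13) = 13 * 12 * 11 * 10 * 9 * 8 * 7 * 6 * 5 * 4 * 3 * 2 * 1 = 6227020800

Answer: 6227020800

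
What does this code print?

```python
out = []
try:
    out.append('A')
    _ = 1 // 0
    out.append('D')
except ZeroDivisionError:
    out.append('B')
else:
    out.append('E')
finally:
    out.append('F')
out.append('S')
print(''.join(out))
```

Execution trace: 'A' (try body) → 'B' (except ZeroDivisionError) → 'F' (finally) → 'S' (after the try/except). Output: ABFS

Answer: ABFS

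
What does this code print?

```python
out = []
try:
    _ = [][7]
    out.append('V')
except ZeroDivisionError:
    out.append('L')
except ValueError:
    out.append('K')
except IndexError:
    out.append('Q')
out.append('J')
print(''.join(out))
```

Execution trace: 'Q' (except IndexError) → 'J' (after the try/except). Output: QJ

Answer: QJ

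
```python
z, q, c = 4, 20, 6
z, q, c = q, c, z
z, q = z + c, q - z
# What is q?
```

Trace:
`z, q, c = 4, 20, 6` → z = 4; q = 20; c = 6
`z, q, c = q, c, z` → z = 20; q = 6; c = 4
`z, q = z + c, q - z` → z = 24; q = -14
So q = -14

Answer: -14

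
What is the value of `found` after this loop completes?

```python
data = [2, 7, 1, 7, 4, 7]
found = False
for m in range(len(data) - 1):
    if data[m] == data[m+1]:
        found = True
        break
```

Check consecutive duplicates in [2, 7, 1, 7, 4, 7]
`found` takes the values: False

Answer: False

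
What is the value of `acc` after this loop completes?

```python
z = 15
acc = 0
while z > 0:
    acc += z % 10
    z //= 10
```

Sum digits of 15
`acc` takes the values: 0 → 5 → 6

Answer: 6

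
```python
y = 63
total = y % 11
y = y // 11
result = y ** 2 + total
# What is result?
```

Trace:
`y = 63` → y = 63
`total = y % 11` → total = 8
`y = y // 11` → y = 5
`result = y ** 2 + total` → result = 33
So result = 33

Answer: 33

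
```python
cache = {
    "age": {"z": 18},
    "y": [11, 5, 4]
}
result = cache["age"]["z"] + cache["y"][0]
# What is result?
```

Trace:
`cache = { ...` → cache = {'age': {'z': 18}, 'y': [11, 5, 4]}
`result = cache["age"]["z"] + cache["y"][0]` → result = 29
So result = 29

Answer: 29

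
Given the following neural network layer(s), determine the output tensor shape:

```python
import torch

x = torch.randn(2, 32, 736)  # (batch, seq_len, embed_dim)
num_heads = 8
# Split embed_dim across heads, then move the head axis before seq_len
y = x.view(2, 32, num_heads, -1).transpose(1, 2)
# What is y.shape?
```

Input: (2, 32, 736) -> head_dim = 736 // 8 = 92; after view: (2, 32, 8, 92) -> after transpose(1, 2): (2, 8, 32, 92) -> Output: (2, 8, 32, 92)

Answer: (2, 8, 32, 92)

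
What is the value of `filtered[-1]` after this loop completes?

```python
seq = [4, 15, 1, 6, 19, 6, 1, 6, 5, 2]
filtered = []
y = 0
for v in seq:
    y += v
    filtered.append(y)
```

Cumulative sum ends at 65
`filtered` takes the values: [] → [4] → [4, 19] → [4, 19, 20] → [4, 19, 20, 26] → [4, 19, 20, 26, 45] → [4, 19, 20, 26, 45, 51] → [4, 19, 20, 26, 45, 51, 52] → [4, 19, 20, 26, 45, 51, 52, 58] → [4, 19, 20, 26, 45, 51, 52, 58, 63] → [4, 19, 20, 26, 45, 51, 52, 58, 63, 65]
So `filtered[-1]` = 65

Answer: 65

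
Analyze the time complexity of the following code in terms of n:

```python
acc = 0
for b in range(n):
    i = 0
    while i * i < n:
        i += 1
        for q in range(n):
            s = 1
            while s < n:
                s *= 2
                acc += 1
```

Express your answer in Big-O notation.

Each loop level contributes: n × √n × n × log n. Multiplying the contributions gives O(n^2√n log n).

Answer: O(n^2√n log n)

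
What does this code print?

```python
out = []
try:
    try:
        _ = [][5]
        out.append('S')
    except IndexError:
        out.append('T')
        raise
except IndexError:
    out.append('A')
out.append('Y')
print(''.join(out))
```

Execution trace: 'T' (inner except IndexError) → 'A' (outer except IndexError) → 'Y' (after the try/except). Output: TAY

Answer: TAY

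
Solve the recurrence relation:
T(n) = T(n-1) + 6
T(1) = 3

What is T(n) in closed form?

Unrolling: T(n) = T(1) + 6·(n-1) = 3 + 6(n-1) = 6n - 3.

Answer: T(n) = 6n - 3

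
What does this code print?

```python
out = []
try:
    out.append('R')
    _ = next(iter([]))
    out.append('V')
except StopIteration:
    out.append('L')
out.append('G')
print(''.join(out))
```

Execution trace: 'R' (try body) → 'L' (except StopIteration) → 'G' (after the try/except). Output: RLG

Answer: RLG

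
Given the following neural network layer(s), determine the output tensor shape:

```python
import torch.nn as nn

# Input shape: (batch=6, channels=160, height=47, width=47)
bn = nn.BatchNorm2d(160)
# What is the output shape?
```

Input: (6, 160, 47, 47) -> Output: (6, 160, 47, 47)

Answer: (6, 160, 47, 47)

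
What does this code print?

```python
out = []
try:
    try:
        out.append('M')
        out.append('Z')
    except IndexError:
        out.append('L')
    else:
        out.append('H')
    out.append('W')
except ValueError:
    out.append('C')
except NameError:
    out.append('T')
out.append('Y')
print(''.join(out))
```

Execution trace: 'M' (inner try body) → 'Z' (inner try body, no exception) → 'H' (inner else) → 'W' (try body, no exception) → 'Y' (after the try/except). Output: MZHWY

Answer: MZHWY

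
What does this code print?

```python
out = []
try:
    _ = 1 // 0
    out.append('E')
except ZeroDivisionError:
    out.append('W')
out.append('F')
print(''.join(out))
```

Execution trace: 'W' (except ZeroDivisionError) → 'F' (after the try/except). Output: WF

Answer: WF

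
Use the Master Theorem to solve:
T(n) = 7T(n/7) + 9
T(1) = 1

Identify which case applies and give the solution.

a=7, b=7, f(n)=9. log_7(7) = 1. Since c=0 < 1, Case 1 applies: T(n) = Θ(n^log_b(a)) = O(n).

Answer: O(n) - Case 1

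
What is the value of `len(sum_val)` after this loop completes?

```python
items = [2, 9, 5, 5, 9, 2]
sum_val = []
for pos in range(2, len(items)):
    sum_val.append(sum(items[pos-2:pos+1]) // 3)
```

Number of 3-element averages
`sum_val` takes the values: [] → [5] → [5, 6] → [5, 6, 6] → [5, 6, 6, 5]
So `len(sum_val)` = 4

Answer: 4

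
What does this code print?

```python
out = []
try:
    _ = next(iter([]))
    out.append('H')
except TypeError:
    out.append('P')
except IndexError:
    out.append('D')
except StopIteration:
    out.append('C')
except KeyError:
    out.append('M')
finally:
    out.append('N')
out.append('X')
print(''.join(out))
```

Execution trace: 'C' (except StopIteration) → 'N' (finally) → 'X' (after the try/except). Output: CNX

Answer: CNX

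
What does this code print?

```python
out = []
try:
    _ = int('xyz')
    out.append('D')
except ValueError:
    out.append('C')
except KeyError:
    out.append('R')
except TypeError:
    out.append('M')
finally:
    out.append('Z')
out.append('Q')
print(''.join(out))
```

Execution trace: 'C' (except ValueError) → 'Z' (finally) → 'Q' (after the try/except). Output: CZQ

Answer: CZQ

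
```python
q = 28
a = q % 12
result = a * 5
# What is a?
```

Trace:
`q = 28` → q = 28
`a = q % 12` → a = 4
`result = a * 5` → result = 20
So a = 4

Answer: 4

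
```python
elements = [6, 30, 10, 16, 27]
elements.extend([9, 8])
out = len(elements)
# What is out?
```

Trace:
`elements = [6, 30, 10, 16, 27]` → elements = [6, 30, 10, 16, 27]
`elements.extend([9, 8])` → elements = [6, 30, 10, 16, 27, 9, 8]
`out = len(elements)` → out = 7
So out = 7

Answer: 7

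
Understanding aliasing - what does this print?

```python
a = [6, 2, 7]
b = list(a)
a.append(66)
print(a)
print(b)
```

Key concept: list() constructor creates copy.
Step by step:
`a = [6, 2, 7]` → a = [6, 2, 7]
`b = list(a)` → b = [6, 2, 7]
`a.append(66)` → a = [6, 2, 7, 66]
`print(a)` → prints [6, 2, 7, 66]
`print(b)` → prints [6, 2, 7]

Answer:
[6, 2, 7, 66]
[6, 2, 7]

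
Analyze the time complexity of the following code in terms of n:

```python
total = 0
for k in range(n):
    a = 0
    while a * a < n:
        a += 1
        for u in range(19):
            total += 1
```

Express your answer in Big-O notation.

Each loop level contributes: n × √n × 1. Multiplying the contributions gives O(n√n).

Answer: O(n√n)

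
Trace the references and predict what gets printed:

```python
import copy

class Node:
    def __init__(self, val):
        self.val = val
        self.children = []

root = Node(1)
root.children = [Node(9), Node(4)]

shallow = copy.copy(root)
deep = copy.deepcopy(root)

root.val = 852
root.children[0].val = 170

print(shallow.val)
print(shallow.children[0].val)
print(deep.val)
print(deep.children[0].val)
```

Key concept: deep copy with custom objects.
Step by step:
`root = Node(1)` → root = Node(val=1, children=[])
`root.children = [Node(9), Node(4)]` → root = Node(val=1, children=[Node(val=9, children=[]), Node(val=4, children=[])])
`shallow = copy.copy(root)` → shallow = Node(val=1, children=[Node(val=9, children=[]), Node(val=4, children=[])])
`deep = copy.deepcopy(root)` → deep = Node(val=1, children=[Node(val=9, children=[]), Node(val=4, children=[])])
`root.val = 852` → root = Node(val=852, children=[Node(val=9, children=[]), Node(val=4, children=[])])
`root.children[0].val = 170` → root = Node(val=852, children=[Node(val=170, children=[]), Node(val=4, children=[])]); shallow = Node(val=1, children=[Node(val=170, children=[]), Node(val=4, children=[])])
`print(shallow.val)` → prints 1
`print(shallow.children[0].val)` → prints 170
`print(deep.val)` → prints 1
`print(deep.children[0].val)` → prints 9

Answer:
1
170
1
9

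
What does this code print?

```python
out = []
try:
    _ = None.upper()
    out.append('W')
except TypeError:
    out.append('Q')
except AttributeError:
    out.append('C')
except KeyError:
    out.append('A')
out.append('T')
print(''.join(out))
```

Execution trace: 'C' (except AttributeError) → 'T' (after the try/except). Output: CT

Answer: CT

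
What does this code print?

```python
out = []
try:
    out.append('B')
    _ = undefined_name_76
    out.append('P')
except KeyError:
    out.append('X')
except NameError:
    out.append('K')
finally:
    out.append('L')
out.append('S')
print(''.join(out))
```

Execution trace: 'B' (try body) → 'K' (except NameError) → 'L' (finally) → 'S' (after the try/except). Output: BKLS

Answer: BKLS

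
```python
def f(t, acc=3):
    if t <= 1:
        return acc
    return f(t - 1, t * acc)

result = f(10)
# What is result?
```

Accumulator trace (n, acc): (10, 3) -> (9, 30) -> (8, 270) -> (7, 2160) -> (6, 15120) -> (5, 90720) -> (4, 453600) -> (3, 1814400) -> (2, 5443200) -> (1, 10886400) -> return 10886400

Answer: 10886400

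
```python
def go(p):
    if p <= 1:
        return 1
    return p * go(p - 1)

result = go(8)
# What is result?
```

go(8) = 8 * 7 * 6 * 5 * 4 * 3 * 2 * 1 = 40320

Answer: 40320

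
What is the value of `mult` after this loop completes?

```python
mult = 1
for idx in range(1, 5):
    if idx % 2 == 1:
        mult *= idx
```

Product of odd numbers 1 to 4
`mult` takes the values: 1 → 3

Answer: 3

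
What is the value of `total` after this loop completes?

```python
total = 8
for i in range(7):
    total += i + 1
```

Start at 8, add 1 to 7 = 36
`total` takes the values: 8 → 9 → 11 → 14 → 18 → 23 → 29 → 36

Answer: 36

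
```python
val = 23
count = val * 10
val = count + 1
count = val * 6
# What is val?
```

Trace:
`val = 23` → val = 23
`count = val * 10` → count = 230
`val = count + 1` → val = 231
`count = val * 6` → count = 1386
So val = 231

Answer: 231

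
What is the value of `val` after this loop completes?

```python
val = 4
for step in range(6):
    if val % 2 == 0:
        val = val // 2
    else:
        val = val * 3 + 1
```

Collatz-style transformation from 4
`val` takes the values: 4 → 2 → 1 → 4 → 2 → 1 → 4

Answer: 4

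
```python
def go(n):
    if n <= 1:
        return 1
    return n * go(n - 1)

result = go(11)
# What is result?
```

go(11) = 11 * 10 * 9 * 8 * 7 * 6 * 5 * 4 * 3 * 2 * 1 = 39916800

Answer: 39916800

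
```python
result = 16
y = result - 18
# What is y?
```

Trace:
`result = 16` → result = 16
`y = result - 18` → y = -2
So y = -2

Answer: -2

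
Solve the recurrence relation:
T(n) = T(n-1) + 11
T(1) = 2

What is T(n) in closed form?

Unrolling: T(n) = T(1) + 11·(n-1) = 2 + 11(n-1) = 11n - 9.

Answer: T(n) = 11n - 9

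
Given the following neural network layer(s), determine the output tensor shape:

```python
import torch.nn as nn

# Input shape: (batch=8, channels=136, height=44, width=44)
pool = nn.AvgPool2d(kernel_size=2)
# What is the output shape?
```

Input: (8, 136, 44, 44) -> Output: (8, 136, 22, 22)

Answer: (8, 136, 22, 22)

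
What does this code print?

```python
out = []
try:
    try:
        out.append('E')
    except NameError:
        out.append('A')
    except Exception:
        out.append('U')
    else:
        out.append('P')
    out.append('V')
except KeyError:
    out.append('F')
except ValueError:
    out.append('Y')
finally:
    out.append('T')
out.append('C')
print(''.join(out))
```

Execution trace: 'E' (inner try body, no exception) → 'P' (inner else) → 'V' (try body, no exception) → 'T' (finally) → 'C' (after the try/except). Output: EPVTC

Answer: EPVTC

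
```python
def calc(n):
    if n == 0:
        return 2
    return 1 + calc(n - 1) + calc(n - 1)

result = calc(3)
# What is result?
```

calc(n) = 1 + 2·calc(n-1), calc(0)=2. Closed form: (2+1)·2^3 - 1 = 23.

Answer: 23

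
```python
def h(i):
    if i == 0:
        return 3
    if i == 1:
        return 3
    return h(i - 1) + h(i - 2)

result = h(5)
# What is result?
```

Build up from base cases: h(0)=3, h(1)=3, h(2)=6, h(3)=9, h(4)=15, h(5)=24

Answer: 24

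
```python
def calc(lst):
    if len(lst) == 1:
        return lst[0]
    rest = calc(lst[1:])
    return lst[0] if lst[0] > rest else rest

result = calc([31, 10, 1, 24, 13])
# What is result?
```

Recursive max over [31, 10, 1, 24, 13] = 31

Answer: 31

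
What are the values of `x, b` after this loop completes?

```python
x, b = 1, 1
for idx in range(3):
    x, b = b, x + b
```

Fibonacci: after 3 iterations
`x, b` takes the values: (1, 1) → (1, 2) → (2, 3) → (3, 5)

Answer: 3, 5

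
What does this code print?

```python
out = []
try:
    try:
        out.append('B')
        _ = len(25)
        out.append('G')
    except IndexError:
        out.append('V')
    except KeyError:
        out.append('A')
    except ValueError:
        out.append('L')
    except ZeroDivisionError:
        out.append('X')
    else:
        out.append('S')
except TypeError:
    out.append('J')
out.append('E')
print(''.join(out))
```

Execution trace: 'B' (try body) → 'J' (outer except TypeError) → 'E' (after the try/except). Output: BJE

Answer: BJE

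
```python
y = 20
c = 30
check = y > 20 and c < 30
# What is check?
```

Trace:
`y = 20` → y = 20
`c = 30` → c = 30
`check = y > 20 and c < 30` → check = False
So check = False

Answer: False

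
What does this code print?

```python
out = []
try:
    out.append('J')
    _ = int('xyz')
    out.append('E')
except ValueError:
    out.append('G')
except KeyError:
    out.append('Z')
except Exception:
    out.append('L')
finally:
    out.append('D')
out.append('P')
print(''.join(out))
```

Execution trace: 'J' (try body) → 'G' (except ValueError) → 'D' (finally) → 'P' (after the try/except). Output: JGDP

Answer: JGDP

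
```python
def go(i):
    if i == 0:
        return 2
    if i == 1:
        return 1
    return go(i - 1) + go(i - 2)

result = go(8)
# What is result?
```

Build up from base cases: go(0)=2, go(1)=1, go(2)=3, go(3)=4, go(4)=7, go(5)=11, go(6)=18, ..., go(8)=47

Answer: 47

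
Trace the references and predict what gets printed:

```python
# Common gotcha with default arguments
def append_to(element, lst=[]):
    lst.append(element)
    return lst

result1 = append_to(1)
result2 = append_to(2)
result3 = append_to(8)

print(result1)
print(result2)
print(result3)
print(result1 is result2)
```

Key concept: mutable default argument gotcha.
Step by step:
`result1 = append_to(1)` → result1 = [1]
`result2 = append_to(2)` → result1 = [1, 2] (same object as result2); result2 = [1, 2] (same object as result1)
`result3 = append_to(8)` → result1 = [1, 2, 8] (same object as result2, result3); result2 = [1, 2, 8] (same object as result1, result3); result3 = [1, 2, 8] (same object as result1, result2)
`print(result1)` → prints [1, 2, 8]
`print(result2)` → prints [1, 2, 8]
`print(result3)` → prints [1, 2, 8]
`print(result1 is result2)` → prints True

Answer:
[1, 2, 8]
[1, 2, 8]
[1, 2, 8]
True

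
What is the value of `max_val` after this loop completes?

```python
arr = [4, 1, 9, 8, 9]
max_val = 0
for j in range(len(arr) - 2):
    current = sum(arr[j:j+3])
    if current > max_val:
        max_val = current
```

Max sum of 3-element window in [4, 1, 9, 8, 9]
`max_val` takes the values: 0 → 14 → 18 → 26

Answer: 26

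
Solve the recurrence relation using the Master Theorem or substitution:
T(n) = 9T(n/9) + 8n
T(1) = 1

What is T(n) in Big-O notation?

By Master Theorem: a=9, b=9, f(n)=8n. Since log_9(9) = 1 and f(n) = Θ(n^1), Case 2 applies. T(n) = O(n log n).

Answer: O(n log n)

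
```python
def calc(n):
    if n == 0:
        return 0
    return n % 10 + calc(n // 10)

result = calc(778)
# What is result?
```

Sum of digits of 778: 8 + 7 + 7 = 22

Answer: 22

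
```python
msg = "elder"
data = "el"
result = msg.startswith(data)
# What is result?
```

Trace:
`msg = "elder"` → msg = 'elder'
`data = "el"` → data = 'el'
`result = msg.startswith(data)` → result = True
So result = True

Answer: True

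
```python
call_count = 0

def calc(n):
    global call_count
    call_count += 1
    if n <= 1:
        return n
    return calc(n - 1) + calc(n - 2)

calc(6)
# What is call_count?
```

Calls(n) = 1 + Calls(n-1) + Calls(n-2); Calls(0)=Calls(1)=1. For n=6 this gives 25.

Answer: 25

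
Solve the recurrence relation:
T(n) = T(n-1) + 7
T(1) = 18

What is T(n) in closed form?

Unrolling: T(n) = T(1) + 7·(n-1) = 18 + 7(n-1) = 7n + 11.

Answer: T(n) = 7n + 11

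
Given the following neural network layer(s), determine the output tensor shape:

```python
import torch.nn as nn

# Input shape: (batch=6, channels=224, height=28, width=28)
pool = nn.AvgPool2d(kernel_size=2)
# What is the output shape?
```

Input: (6, 224, 28, 28) -> Output: (6, 224, 14, 14)

Answer: (6, 224, 14, 14)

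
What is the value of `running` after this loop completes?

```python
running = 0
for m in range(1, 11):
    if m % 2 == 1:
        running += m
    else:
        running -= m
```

Add odd, subtract even
`running` takes the values: 0 → 1 → -1 → 2 → -2 → 3 → -3 → 4 → -4 → 5 → -5

Answer: -5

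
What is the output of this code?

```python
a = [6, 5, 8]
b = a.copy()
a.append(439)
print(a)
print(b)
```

Key concept: list.copy() creates independent copy.
Step by step:
`a = [6, 5, 8]` → a = [6, 5, 8]
`b = a.copy()` → b = [6, 5, 8]
`a.append(439)` → a = [6, 5, 8, 439]
`print(a)` → prints [6, 5, 8, 439]
`print(b)` → prints [6, 5, 8]

Answer:
[6, 5, 8, 439]
[6, 5, 8]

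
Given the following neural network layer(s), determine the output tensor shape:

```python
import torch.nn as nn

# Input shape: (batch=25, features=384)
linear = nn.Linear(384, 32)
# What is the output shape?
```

Input: (25, 384) -> Output: (25, 32)

Answer: (25, 32)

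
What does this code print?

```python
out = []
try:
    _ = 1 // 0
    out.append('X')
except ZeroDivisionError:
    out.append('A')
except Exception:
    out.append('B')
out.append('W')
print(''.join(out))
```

Execution trace: 'A' (except ZeroDivisionError) → 'W' (after the try/except). Output: AW

Answer: AW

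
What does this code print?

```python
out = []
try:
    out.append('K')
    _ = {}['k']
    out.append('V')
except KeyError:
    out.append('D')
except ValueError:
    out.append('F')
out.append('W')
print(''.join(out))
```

Execution trace: 'K' (try body) → 'D' (except KeyError) → 'W' (after the try/except). Output: KDW

Answer: KDW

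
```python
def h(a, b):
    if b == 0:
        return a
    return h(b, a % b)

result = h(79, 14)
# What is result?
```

h(79, 14) -> h(14, 9) -> h(9, 5) -> h(5, 4) -> h(4, 1) -> h(1, 0) -> 1

Answer: 1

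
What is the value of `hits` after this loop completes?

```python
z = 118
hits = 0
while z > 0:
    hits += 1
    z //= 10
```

Count digits by repeated division by 10
`hits` takes the values: 0 → 1 → 2 → 3

Answer: 3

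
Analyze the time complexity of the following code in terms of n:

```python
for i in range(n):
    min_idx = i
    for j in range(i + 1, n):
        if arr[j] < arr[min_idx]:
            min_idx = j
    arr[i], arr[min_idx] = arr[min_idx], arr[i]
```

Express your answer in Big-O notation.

This is Selection sort. Time complexity: O(n²).

Answer: O(n²)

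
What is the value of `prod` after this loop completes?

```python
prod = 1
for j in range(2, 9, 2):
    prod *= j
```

Product of even numbers 2 to 8
`prod` takes the values: 1 → 2 → 8 → 48 → 384

Answer: 384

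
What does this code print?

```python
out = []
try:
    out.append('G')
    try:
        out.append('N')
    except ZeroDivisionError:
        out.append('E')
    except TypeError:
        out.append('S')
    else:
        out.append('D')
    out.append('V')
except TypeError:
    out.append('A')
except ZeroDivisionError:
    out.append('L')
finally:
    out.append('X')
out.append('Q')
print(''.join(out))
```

Execution trace: 'G' (try body) → 'N' (inner try body, no exception) → 'D' (inner else) → 'V' (try body, no exception) → 'X' (finally) → 'Q' (after the try/except). Output: GNDVXQ

Answer: GNDVXQ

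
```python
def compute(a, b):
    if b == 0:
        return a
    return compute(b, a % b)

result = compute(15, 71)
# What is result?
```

compute(15, 71) -> compute(71, 15) -> compute(15, 11) -> compute(11, 4) -> compute(4, 3) -> compute(3, 1) -> compute(1, 0) -> 1

Answer: 1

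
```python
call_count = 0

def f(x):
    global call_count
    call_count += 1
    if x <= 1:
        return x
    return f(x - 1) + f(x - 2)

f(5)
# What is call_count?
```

Calls(x) = 1 + Calls(x-1) + Calls(x-2); Calls(0)=Calls(1)=1. For x=5 this gives 15.

Answer: 15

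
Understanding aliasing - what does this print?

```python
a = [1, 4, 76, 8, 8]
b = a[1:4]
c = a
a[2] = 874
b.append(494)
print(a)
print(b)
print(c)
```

Key concept: slice vs alias.
Step by step:
`a = [1, 4, 76, 8, 8]` → a = [1, 4, 76, 8, 8]
`b = a[1:4]` → b = [4, 76, 8]
`c = a` → c = [1, 4, 76, 8, 8] (same object as a)
`a[2] = 874` → a = [1, 4, 874, 8, 8] (same object as c); c = [1, 4, 874, 8, 8] (same object as a)
`b.append(494)` → b = [4, 76, 8, 494]
`print(a)` → prints [1, 4, 874, 8, 8]
`print(b)` → prints [4, 76, 8, 494]
`print(c)` → prints [1, 4, 874, 8, 8]

Answer:
[1, 4, 874, 8, 8]
[4, 76, 8, 494]
[1, 4, 874, 8, 8]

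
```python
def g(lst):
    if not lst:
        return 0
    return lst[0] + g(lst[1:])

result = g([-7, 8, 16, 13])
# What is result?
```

(-7) + 8 + 16 + 13 + 0 = 30

Answer: 30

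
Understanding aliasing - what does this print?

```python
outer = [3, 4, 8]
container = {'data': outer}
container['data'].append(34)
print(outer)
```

Key concept: dict holds reference to list.
Step by step:
`outer = [3, 4, 8]` → outer = [3, 4, 8]
`container = {'data': outer}` → container = {'data': [3, 4, 8]}
`container['data'].append(34)` → outer = [3, 4, 8, 34]; container = {'data': [3, 4, 8, 34]}
`print(outer)` → prints [3, 4, 8, 34]

Answer: [3, 4, 8, 34]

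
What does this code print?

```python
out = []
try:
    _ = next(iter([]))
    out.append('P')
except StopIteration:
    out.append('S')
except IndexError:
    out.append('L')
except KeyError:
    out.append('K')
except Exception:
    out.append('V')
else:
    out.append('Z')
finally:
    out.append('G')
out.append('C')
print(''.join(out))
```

Execution trace: 'S' (except StopIteration) → 'G' (finally) → 'C' (after the try/except). Output: SGC

Answer: SGC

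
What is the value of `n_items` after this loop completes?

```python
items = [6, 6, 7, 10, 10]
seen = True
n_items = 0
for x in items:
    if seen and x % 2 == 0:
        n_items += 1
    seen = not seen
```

Count even values at even positions
`n_items` takes the values: 0 → 1 → 2

Answer: 2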